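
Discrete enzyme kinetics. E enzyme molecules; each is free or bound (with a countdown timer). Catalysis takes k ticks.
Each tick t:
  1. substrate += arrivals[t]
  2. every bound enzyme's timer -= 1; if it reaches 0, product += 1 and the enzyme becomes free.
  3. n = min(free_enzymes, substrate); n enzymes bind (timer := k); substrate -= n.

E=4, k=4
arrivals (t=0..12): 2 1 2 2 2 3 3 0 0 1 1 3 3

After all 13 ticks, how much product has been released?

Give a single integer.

Answer: 10

Derivation:
t=0: arr=2 -> substrate=0 bound=2 product=0
t=1: arr=1 -> substrate=0 bound=3 product=0
t=2: arr=2 -> substrate=1 bound=4 product=0
t=3: arr=2 -> substrate=3 bound=4 product=0
t=4: arr=2 -> substrate=3 bound=4 product=2
t=5: arr=3 -> substrate=5 bound=4 product=3
t=6: arr=3 -> substrate=7 bound=4 product=4
t=7: arr=0 -> substrate=7 bound=4 product=4
t=8: arr=0 -> substrate=5 bound=4 product=6
t=9: arr=1 -> substrate=5 bound=4 product=7
t=10: arr=1 -> substrate=5 bound=4 product=8
t=11: arr=3 -> substrate=8 bound=4 product=8
t=12: arr=3 -> substrate=9 bound=4 product=10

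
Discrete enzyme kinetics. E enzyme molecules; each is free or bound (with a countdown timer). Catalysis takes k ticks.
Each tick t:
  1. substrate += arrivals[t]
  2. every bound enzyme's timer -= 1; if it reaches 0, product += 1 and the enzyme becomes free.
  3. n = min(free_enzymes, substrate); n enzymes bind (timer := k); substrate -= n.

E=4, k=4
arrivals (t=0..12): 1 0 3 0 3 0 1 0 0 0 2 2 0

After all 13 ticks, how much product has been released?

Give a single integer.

t=0: arr=1 -> substrate=0 bound=1 product=0
t=1: arr=0 -> substrate=0 bound=1 product=0
t=2: arr=3 -> substrate=0 bound=4 product=0
t=3: arr=0 -> substrate=0 bound=4 product=0
t=4: arr=3 -> substrate=2 bound=4 product=1
t=5: arr=0 -> substrate=2 bound=4 product=1
t=6: arr=1 -> substrate=0 bound=4 product=4
t=7: arr=0 -> substrate=0 bound=4 product=4
t=8: arr=0 -> substrate=0 bound=3 product=5
t=9: arr=0 -> substrate=0 bound=3 product=5
t=10: arr=2 -> substrate=0 bound=2 product=8
t=11: arr=2 -> substrate=0 bound=4 product=8
t=12: arr=0 -> substrate=0 bound=4 product=8

Answer: 8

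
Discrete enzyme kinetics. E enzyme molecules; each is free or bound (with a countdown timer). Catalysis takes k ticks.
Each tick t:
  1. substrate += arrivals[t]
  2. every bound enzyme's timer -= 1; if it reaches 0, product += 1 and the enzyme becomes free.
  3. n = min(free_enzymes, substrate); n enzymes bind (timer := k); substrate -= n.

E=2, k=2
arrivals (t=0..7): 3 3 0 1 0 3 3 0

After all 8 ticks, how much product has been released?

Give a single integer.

t=0: arr=3 -> substrate=1 bound=2 product=0
t=1: arr=3 -> substrate=4 bound=2 product=0
t=2: arr=0 -> substrate=2 bound=2 product=2
t=3: arr=1 -> substrate=3 bound=2 product=2
t=4: arr=0 -> substrate=1 bound=2 product=4
t=5: arr=3 -> substrate=4 bound=2 product=4
t=6: arr=3 -> substrate=5 bound=2 product=6
t=7: arr=0 -> substrate=5 bound=2 product=6

Answer: 6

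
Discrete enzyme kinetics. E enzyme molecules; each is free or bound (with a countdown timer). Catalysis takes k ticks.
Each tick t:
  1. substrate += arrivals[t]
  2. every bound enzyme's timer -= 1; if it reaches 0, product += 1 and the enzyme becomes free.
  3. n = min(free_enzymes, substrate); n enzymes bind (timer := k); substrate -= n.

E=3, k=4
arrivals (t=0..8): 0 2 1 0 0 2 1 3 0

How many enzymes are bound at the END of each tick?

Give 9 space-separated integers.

t=0: arr=0 -> substrate=0 bound=0 product=0
t=1: arr=2 -> substrate=0 bound=2 product=0
t=2: arr=1 -> substrate=0 bound=3 product=0
t=3: arr=0 -> substrate=0 bound=3 product=0
t=4: arr=0 -> substrate=0 bound=3 product=0
t=5: arr=2 -> substrate=0 bound=3 product=2
t=6: arr=1 -> substrate=0 bound=3 product=3
t=7: arr=3 -> substrate=3 bound=3 product=3
t=8: arr=0 -> substrate=3 bound=3 product=3

Answer: 0 2 3 3 3 3 3 3 3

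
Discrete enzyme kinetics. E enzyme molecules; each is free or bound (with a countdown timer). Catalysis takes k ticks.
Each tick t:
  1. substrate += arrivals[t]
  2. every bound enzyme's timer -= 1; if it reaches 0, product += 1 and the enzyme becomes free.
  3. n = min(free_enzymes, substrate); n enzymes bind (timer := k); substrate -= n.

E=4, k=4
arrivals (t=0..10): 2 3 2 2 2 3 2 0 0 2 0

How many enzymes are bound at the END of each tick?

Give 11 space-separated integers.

t=0: arr=2 -> substrate=0 bound=2 product=0
t=1: arr=3 -> substrate=1 bound=4 product=0
t=2: arr=2 -> substrate=3 bound=4 product=0
t=3: arr=2 -> substrate=5 bound=4 product=0
t=4: arr=2 -> substrate=5 bound=4 product=2
t=5: arr=3 -> substrate=6 bound=4 product=4
t=6: arr=2 -> substrate=8 bound=4 product=4
t=7: arr=0 -> substrate=8 bound=4 product=4
t=8: arr=0 -> substrate=6 bound=4 product=6
t=9: arr=2 -> substrate=6 bound=4 product=8
t=10: arr=0 -> substrate=6 bound=4 product=8

Answer: 2 4 4 4 4 4 4 4 4 4 4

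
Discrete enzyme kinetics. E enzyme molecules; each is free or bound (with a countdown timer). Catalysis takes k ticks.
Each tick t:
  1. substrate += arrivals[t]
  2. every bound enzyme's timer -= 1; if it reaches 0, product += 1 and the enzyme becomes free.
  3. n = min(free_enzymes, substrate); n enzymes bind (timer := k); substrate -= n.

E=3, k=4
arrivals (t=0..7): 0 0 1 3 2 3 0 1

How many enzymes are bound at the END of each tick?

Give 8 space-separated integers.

Answer: 0 0 1 3 3 3 3 3

Derivation:
t=0: arr=0 -> substrate=0 bound=0 product=0
t=1: arr=0 -> substrate=0 bound=0 product=0
t=2: arr=1 -> substrate=0 bound=1 product=0
t=3: arr=3 -> substrate=1 bound=3 product=0
t=4: arr=2 -> substrate=3 bound=3 product=0
t=5: arr=3 -> substrate=6 bound=3 product=0
t=6: arr=0 -> substrate=5 bound=3 product=1
t=7: arr=1 -> substrate=4 bound=3 product=3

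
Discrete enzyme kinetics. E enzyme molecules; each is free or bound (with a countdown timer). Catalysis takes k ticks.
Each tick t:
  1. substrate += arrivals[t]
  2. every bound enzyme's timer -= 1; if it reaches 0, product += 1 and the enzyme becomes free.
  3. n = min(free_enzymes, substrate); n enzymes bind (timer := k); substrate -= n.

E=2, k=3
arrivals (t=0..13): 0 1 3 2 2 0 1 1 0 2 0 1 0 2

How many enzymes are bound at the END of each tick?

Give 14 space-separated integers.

t=0: arr=0 -> substrate=0 bound=0 product=0
t=1: arr=1 -> substrate=0 bound=1 product=0
t=2: arr=3 -> substrate=2 bound=2 product=0
t=3: arr=2 -> substrate=4 bound=2 product=0
t=4: arr=2 -> substrate=5 bound=2 product=1
t=5: arr=0 -> substrate=4 bound=2 product=2
t=6: arr=1 -> substrate=5 bound=2 product=2
t=7: arr=1 -> substrate=5 bound=2 product=3
t=8: arr=0 -> substrate=4 bound=2 product=4
t=9: arr=2 -> substrate=6 bound=2 product=4
t=10: arr=0 -> substrate=5 bound=2 product=5
t=11: arr=1 -> substrate=5 bound=2 product=6
t=12: arr=0 -> substrate=5 bound=2 product=6
t=13: arr=2 -> substrate=6 bound=2 product=7

Answer: 0 1 2 2 2 2 2 2 2 2 2 2 2 2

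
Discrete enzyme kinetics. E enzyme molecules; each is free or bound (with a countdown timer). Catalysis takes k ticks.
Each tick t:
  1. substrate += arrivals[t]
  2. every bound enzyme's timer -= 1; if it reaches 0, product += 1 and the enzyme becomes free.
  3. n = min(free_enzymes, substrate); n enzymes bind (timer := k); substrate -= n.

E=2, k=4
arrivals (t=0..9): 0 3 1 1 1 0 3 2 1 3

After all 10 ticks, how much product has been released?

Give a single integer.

Answer: 4

Derivation:
t=0: arr=0 -> substrate=0 bound=0 product=0
t=1: arr=3 -> substrate=1 bound=2 product=0
t=2: arr=1 -> substrate=2 bound=2 product=0
t=3: arr=1 -> substrate=3 bound=2 product=0
t=4: arr=1 -> substrate=4 bound=2 product=0
t=5: arr=0 -> substrate=2 bound=2 product=2
t=6: arr=3 -> substrate=5 bound=2 product=2
t=7: arr=2 -> substrate=7 bound=2 product=2
t=8: arr=1 -> substrate=8 bound=2 product=2
t=9: arr=3 -> substrate=9 bound=2 product=4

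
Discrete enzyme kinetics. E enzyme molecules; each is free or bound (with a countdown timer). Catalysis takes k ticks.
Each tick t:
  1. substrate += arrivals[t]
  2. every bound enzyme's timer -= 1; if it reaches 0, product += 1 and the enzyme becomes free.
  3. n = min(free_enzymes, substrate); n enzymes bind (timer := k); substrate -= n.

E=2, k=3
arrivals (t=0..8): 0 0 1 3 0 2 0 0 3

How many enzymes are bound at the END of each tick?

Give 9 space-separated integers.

t=0: arr=0 -> substrate=0 bound=0 product=0
t=1: arr=0 -> substrate=0 bound=0 product=0
t=2: arr=1 -> substrate=0 bound=1 product=0
t=3: arr=3 -> substrate=2 bound=2 product=0
t=4: arr=0 -> substrate=2 bound=2 product=0
t=5: arr=2 -> substrate=3 bound=2 product=1
t=6: arr=0 -> substrate=2 bound=2 product=2
t=7: arr=0 -> substrate=2 bound=2 product=2
t=8: arr=3 -> substrate=4 bound=2 product=3

Answer: 0 0 1 2 2 2 2 2 2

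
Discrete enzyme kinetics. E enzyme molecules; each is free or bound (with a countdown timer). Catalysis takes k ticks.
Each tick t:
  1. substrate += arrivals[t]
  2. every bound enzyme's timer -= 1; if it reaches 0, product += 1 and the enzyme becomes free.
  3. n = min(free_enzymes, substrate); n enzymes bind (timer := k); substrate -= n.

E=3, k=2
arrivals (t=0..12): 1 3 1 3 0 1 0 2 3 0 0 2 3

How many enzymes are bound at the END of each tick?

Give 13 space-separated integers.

t=0: arr=1 -> substrate=0 bound=1 product=0
t=1: arr=3 -> substrate=1 bound=3 product=0
t=2: arr=1 -> substrate=1 bound=3 product=1
t=3: arr=3 -> substrate=2 bound=3 product=3
t=4: arr=0 -> substrate=1 bound=3 product=4
t=5: arr=1 -> substrate=0 bound=3 product=6
t=6: arr=0 -> substrate=0 bound=2 product=7
t=7: arr=2 -> substrate=0 bound=2 product=9
t=8: arr=3 -> substrate=2 bound=3 product=9
t=9: arr=0 -> substrate=0 bound=3 product=11
t=10: arr=0 -> substrate=0 bound=2 product=12
t=11: arr=2 -> substrate=0 bound=2 product=14
t=12: arr=3 -> substrate=2 bound=3 product=14

Answer: 1 3 3 3 3 3 2 2 3 3 2 2 3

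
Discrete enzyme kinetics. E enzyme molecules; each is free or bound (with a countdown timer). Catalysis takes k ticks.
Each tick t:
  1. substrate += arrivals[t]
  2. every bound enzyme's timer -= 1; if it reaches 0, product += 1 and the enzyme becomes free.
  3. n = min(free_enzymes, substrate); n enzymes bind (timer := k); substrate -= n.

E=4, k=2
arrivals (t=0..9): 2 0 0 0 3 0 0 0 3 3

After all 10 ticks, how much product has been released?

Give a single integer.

Answer: 5

Derivation:
t=0: arr=2 -> substrate=0 bound=2 product=0
t=1: arr=0 -> substrate=0 bound=2 product=0
t=2: arr=0 -> substrate=0 bound=0 product=2
t=3: arr=0 -> substrate=0 bound=0 product=2
t=4: arr=3 -> substrate=0 bound=3 product=2
t=5: arr=0 -> substrate=0 bound=3 product=2
t=6: arr=0 -> substrate=0 bound=0 product=5
t=7: arr=0 -> substrate=0 bound=0 product=5
t=8: arr=3 -> substrate=0 bound=3 product=5
t=9: arr=3 -> substrate=2 bound=4 product=5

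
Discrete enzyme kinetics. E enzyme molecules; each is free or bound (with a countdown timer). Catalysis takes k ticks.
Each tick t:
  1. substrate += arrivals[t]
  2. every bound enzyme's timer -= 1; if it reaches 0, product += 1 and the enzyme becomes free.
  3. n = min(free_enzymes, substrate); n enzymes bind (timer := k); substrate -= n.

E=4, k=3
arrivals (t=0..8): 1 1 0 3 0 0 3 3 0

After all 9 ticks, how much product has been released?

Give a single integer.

t=0: arr=1 -> substrate=0 bound=1 product=0
t=1: arr=1 -> substrate=0 bound=2 product=0
t=2: arr=0 -> substrate=0 bound=2 product=0
t=3: arr=3 -> substrate=0 bound=4 product=1
t=4: arr=0 -> substrate=0 bound=3 product=2
t=5: arr=0 -> substrate=0 bound=3 product=2
t=6: arr=3 -> substrate=0 bound=3 product=5
t=7: arr=3 -> substrate=2 bound=4 product=5
t=8: arr=0 -> substrate=2 bound=4 product=5

Answer: 5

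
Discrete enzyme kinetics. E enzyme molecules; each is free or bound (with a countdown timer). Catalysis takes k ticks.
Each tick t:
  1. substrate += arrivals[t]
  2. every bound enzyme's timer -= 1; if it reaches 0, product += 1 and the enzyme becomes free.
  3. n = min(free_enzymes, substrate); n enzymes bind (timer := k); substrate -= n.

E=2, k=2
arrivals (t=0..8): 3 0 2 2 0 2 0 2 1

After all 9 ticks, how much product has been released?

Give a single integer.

t=0: arr=3 -> substrate=1 bound=2 product=0
t=1: arr=0 -> substrate=1 bound=2 product=0
t=2: arr=2 -> substrate=1 bound=2 product=2
t=3: arr=2 -> substrate=3 bound=2 product=2
t=4: arr=0 -> substrate=1 bound=2 product=4
t=5: arr=2 -> substrate=3 bound=2 product=4
t=6: arr=0 -> substrate=1 bound=2 product=6
t=7: arr=2 -> substrate=3 bound=2 product=6
t=8: arr=1 -> substrate=2 bound=2 product=8

Answer: 8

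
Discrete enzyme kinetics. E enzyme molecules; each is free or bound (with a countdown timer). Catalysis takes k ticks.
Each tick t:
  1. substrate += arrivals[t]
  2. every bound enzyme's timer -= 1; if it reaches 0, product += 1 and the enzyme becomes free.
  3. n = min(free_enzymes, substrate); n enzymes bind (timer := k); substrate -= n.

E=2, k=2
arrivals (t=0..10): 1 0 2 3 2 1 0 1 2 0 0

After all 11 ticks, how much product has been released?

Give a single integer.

Answer: 9

Derivation:
t=0: arr=1 -> substrate=0 bound=1 product=0
t=1: arr=0 -> substrate=0 bound=1 product=0
t=2: arr=2 -> substrate=0 bound=2 product=1
t=3: arr=3 -> substrate=3 bound=2 product=1
t=4: arr=2 -> substrate=3 bound=2 product=3
t=5: arr=1 -> substrate=4 bound=2 product=3
t=6: arr=0 -> substrate=2 bound=2 product=5
t=7: arr=1 -> substrate=3 bound=2 product=5
t=8: arr=2 -> substrate=3 bound=2 product=7
t=9: arr=0 -> substrate=3 bound=2 product=7
t=10: arr=0 -> substrate=1 bound=2 product=9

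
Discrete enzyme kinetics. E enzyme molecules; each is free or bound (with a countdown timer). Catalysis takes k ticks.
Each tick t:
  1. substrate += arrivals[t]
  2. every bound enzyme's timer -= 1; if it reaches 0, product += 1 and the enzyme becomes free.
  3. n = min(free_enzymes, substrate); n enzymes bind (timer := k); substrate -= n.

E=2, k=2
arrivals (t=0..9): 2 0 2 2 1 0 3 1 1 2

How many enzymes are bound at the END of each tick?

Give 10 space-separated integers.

Answer: 2 2 2 2 2 2 2 2 2 2

Derivation:
t=0: arr=2 -> substrate=0 bound=2 product=0
t=1: arr=0 -> substrate=0 bound=2 product=0
t=2: arr=2 -> substrate=0 bound=2 product=2
t=3: arr=2 -> substrate=2 bound=2 product=2
t=4: arr=1 -> substrate=1 bound=2 product=4
t=5: arr=0 -> substrate=1 bound=2 product=4
t=6: arr=3 -> substrate=2 bound=2 product=6
t=7: arr=1 -> substrate=3 bound=2 product=6
t=8: arr=1 -> substrate=2 bound=2 product=8
t=9: arr=2 -> substrate=4 bound=2 product=8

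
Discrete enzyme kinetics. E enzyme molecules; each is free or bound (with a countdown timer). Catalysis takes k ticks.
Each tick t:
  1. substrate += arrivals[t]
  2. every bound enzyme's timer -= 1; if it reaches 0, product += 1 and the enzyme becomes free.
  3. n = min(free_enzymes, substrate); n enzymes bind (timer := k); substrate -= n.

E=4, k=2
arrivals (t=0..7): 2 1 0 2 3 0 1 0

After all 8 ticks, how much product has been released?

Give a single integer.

Answer: 8

Derivation:
t=0: arr=2 -> substrate=0 bound=2 product=0
t=1: arr=1 -> substrate=0 bound=3 product=0
t=2: arr=0 -> substrate=0 bound=1 product=2
t=3: arr=2 -> substrate=0 bound=2 product=3
t=4: arr=3 -> substrate=1 bound=4 product=3
t=5: arr=0 -> substrate=0 bound=3 product=5
t=6: arr=1 -> substrate=0 bound=2 product=7
t=7: arr=0 -> substrate=0 bound=1 product=8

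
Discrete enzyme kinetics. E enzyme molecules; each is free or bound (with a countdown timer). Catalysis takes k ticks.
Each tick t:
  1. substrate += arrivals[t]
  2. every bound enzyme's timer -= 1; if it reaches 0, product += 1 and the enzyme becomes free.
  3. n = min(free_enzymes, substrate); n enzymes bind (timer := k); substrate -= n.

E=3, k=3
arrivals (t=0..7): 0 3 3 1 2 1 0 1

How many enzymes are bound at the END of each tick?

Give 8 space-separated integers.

Answer: 0 3 3 3 3 3 3 3

Derivation:
t=0: arr=0 -> substrate=0 bound=0 product=0
t=1: arr=3 -> substrate=0 bound=3 product=0
t=2: arr=3 -> substrate=3 bound=3 product=0
t=3: arr=1 -> substrate=4 bound=3 product=0
t=4: arr=2 -> substrate=3 bound=3 product=3
t=5: arr=1 -> substrate=4 bound=3 product=3
t=6: arr=0 -> substrate=4 bound=3 product=3
t=7: arr=1 -> substrate=2 bound=3 product=6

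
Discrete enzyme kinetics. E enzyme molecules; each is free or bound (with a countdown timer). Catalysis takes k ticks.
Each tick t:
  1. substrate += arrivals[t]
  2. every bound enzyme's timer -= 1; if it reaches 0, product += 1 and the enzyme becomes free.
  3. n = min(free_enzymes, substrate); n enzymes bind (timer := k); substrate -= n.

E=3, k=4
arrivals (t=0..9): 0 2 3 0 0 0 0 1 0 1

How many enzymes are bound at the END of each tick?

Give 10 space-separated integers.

t=0: arr=0 -> substrate=0 bound=0 product=0
t=1: arr=2 -> substrate=0 bound=2 product=0
t=2: arr=3 -> substrate=2 bound=3 product=0
t=3: arr=0 -> substrate=2 bound=3 product=0
t=4: arr=0 -> substrate=2 bound=3 product=0
t=5: arr=0 -> substrate=0 bound=3 product=2
t=6: arr=0 -> substrate=0 bound=2 product=3
t=7: arr=1 -> substrate=0 bound=3 product=3
t=8: arr=0 -> substrate=0 bound=3 product=3
t=9: arr=1 -> substrate=0 bound=2 product=5

Answer: 0 2 3 3 3 3 2 3 3 2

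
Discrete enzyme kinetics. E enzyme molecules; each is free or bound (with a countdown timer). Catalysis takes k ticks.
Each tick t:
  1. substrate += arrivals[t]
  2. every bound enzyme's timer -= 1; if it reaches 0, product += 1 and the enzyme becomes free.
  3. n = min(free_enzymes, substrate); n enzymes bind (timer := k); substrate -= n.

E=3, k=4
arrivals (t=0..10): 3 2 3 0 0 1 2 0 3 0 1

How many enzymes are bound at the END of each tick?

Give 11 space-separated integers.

t=0: arr=3 -> substrate=0 bound=3 product=0
t=1: arr=2 -> substrate=2 bound=3 product=0
t=2: arr=3 -> substrate=5 bound=3 product=0
t=3: arr=0 -> substrate=5 bound=3 product=0
t=4: arr=0 -> substrate=2 bound=3 product=3
t=5: arr=1 -> substrate=3 bound=3 product=3
t=6: arr=2 -> substrate=5 bound=3 product=3
t=7: arr=0 -> substrate=5 bound=3 product=3
t=8: arr=3 -> substrate=5 bound=3 product=6
t=9: arr=0 -> substrate=5 bound=3 product=6
t=10: arr=1 -> substrate=6 bound=3 product=6

Answer: 3 3 3 3 3 3 3 3 3 3 3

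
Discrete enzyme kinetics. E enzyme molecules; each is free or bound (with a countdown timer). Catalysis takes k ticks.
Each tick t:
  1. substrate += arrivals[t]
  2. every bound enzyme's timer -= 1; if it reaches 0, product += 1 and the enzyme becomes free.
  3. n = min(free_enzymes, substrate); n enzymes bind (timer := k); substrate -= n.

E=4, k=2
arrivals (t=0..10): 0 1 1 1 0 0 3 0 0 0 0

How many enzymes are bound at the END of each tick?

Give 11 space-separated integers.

t=0: arr=0 -> substrate=0 bound=0 product=0
t=1: arr=1 -> substrate=0 bound=1 product=0
t=2: arr=1 -> substrate=0 bound=2 product=0
t=3: arr=1 -> substrate=0 bound=2 product=1
t=4: arr=0 -> substrate=0 bound=1 product=2
t=5: arr=0 -> substrate=0 bound=0 product=3
t=6: arr=3 -> substrate=0 bound=3 product=3
t=7: arr=0 -> substrate=0 bound=3 product=3
t=8: arr=0 -> substrate=0 bound=0 product=6
t=9: arr=0 -> substrate=0 bound=0 product=6
t=10: arr=0 -> substrate=0 bound=0 product=6

Answer: 0 1 2 2 1 0 3 3 0 0 0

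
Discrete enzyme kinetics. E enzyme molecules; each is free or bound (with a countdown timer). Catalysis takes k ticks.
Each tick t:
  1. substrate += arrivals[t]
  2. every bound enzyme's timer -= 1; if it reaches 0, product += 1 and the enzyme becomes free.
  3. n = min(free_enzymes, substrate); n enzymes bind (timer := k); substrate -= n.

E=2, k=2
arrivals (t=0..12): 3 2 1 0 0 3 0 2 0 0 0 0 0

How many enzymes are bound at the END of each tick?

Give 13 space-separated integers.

t=0: arr=3 -> substrate=1 bound=2 product=0
t=1: arr=2 -> substrate=3 bound=2 product=0
t=2: arr=1 -> substrate=2 bound=2 product=2
t=3: arr=0 -> substrate=2 bound=2 product=2
t=4: arr=0 -> substrate=0 bound=2 product=4
t=5: arr=3 -> substrate=3 bound=2 product=4
t=6: arr=0 -> substrate=1 bound=2 product=6
t=7: arr=2 -> substrate=3 bound=2 product=6
t=8: arr=0 -> substrate=1 bound=2 product=8
t=9: arr=0 -> substrate=1 bound=2 product=8
t=10: arr=0 -> substrate=0 bound=1 product=10
t=11: arr=0 -> substrate=0 bound=1 product=10
t=12: arr=0 -> substrate=0 bound=0 product=11

Answer: 2 2 2 2 2 2 2 2 2 2 1 1 0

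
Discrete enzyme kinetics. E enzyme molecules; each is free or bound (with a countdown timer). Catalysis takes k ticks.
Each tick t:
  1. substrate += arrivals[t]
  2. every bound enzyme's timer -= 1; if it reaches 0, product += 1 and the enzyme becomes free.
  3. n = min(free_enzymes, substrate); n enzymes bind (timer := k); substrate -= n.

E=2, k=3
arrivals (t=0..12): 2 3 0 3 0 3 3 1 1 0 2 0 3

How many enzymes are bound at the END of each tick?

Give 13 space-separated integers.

t=0: arr=2 -> substrate=0 bound=2 product=0
t=1: arr=3 -> substrate=3 bound=2 product=0
t=2: arr=0 -> substrate=3 bound=2 product=0
t=3: arr=3 -> substrate=4 bound=2 product=2
t=4: arr=0 -> substrate=4 bound=2 product=2
t=5: arr=3 -> substrate=7 bound=2 product=2
t=6: arr=3 -> substrate=8 bound=2 product=4
t=7: arr=1 -> substrate=9 bound=2 product=4
t=8: arr=1 -> substrate=10 bound=2 product=4
t=9: arr=0 -> substrate=8 bound=2 product=6
t=10: arr=2 -> substrate=10 bound=2 product=6
t=11: arr=0 -> substrate=10 bound=2 product=6
t=12: arr=3 -> substrate=11 bound=2 product=8

Answer: 2 2 2 2 2 2 2 2 2 2 2 2 2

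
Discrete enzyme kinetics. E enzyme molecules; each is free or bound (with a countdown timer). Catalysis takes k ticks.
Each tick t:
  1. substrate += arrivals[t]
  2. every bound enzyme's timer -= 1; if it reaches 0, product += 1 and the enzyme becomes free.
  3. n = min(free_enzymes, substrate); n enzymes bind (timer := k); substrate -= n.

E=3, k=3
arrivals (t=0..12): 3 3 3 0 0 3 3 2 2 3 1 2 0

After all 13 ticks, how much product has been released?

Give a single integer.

Answer: 12

Derivation:
t=0: arr=3 -> substrate=0 bound=3 product=0
t=1: arr=3 -> substrate=3 bound=3 product=0
t=2: arr=3 -> substrate=6 bound=3 product=0
t=3: arr=0 -> substrate=3 bound=3 product=3
t=4: arr=0 -> substrate=3 bound=3 product=3
t=5: arr=3 -> substrate=6 bound=3 product=3
t=6: arr=3 -> substrate=6 bound=3 product=6
t=7: arr=2 -> substrate=8 bound=3 product=6
t=8: arr=2 -> substrate=10 bound=3 product=6
t=9: arr=3 -> substrate=10 bound=3 product=9
t=10: arr=1 -> substrate=11 bound=3 product=9
t=11: arr=2 -> substrate=13 bound=3 product=9
t=12: arr=0 -> substrate=10 bound=3 product=12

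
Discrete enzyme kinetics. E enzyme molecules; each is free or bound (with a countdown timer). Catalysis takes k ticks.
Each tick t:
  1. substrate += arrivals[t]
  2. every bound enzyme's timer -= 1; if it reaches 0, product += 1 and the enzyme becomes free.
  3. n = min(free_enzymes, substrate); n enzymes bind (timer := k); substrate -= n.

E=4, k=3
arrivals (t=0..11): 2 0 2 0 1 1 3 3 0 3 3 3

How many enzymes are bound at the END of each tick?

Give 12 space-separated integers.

t=0: arr=2 -> substrate=0 bound=2 product=0
t=1: arr=0 -> substrate=0 bound=2 product=0
t=2: arr=2 -> substrate=0 bound=4 product=0
t=3: arr=0 -> substrate=0 bound=2 product=2
t=4: arr=1 -> substrate=0 bound=3 product=2
t=5: arr=1 -> substrate=0 bound=2 product=4
t=6: arr=3 -> substrate=1 bound=4 product=4
t=7: arr=3 -> substrate=3 bound=4 product=5
t=8: arr=0 -> substrate=2 bound=4 product=6
t=9: arr=3 -> substrate=3 bound=4 product=8
t=10: arr=3 -> substrate=5 bound=4 product=9
t=11: arr=3 -> substrate=7 bound=4 product=10

Answer: 2 2 4 2 3 2 4 4 4 4 4 4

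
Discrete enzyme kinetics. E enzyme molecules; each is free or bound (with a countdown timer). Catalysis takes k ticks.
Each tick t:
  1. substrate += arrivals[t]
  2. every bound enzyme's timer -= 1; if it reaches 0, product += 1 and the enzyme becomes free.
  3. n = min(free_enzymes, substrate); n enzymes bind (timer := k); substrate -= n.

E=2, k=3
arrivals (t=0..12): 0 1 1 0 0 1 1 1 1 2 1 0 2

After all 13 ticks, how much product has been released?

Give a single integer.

t=0: arr=0 -> substrate=0 bound=0 product=0
t=1: arr=1 -> substrate=0 bound=1 product=0
t=2: arr=1 -> substrate=0 bound=2 product=0
t=3: arr=0 -> substrate=0 bound=2 product=0
t=4: arr=0 -> substrate=0 bound=1 product=1
t=5: arr=1 -> substrate=0 bound=1 product=2
t=6: arr=1 -> substrate=0 bound=2 product=2
t=7: arr=1 -> substrate=1 bound=2 product=2
t=8: arr=1 -> substrate=1 bound=2 product=3
t=9: arr=2 -> substrate=2 bound=2 product=4
t=10: arr=1 -> substrate=3 bound=2 product=4
t=11: arr=0 -> substrate=2 bound=2 product=5
t=12: arr=2 -> substrate=3 bound=2 product=6

Answer: 6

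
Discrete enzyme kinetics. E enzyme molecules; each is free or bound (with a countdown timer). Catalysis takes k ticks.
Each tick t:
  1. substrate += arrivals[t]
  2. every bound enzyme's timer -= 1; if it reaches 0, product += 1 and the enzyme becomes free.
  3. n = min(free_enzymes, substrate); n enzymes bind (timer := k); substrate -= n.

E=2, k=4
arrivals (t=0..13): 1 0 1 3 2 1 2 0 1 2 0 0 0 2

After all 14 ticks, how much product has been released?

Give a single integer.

t=0: arr=1 -> substrate=0 bound=1 product=0
t=1: arr=0 -> substrate=0 bound=1 product=0
t=2: arr=1 -> substrate=0 bound=2 product=0
t=3: arr=3 -> substrate=3 bound=2 product=0
t=4: arr=2 -> substrate=4 bound=2 product=1
t=5: arr=1 -> substrate=5 bound=2 product=1
t=6: arr=2 -> substrate=6 bound=2 product=2
t=7: arr=0 -> substrate=6 bound=2 product=2
t=8: arr=1 -> substrate=6 bound=2 product=3
t=9: arr=2 -> substrate=8 bound=2 product=3
t=10: arr=0 -> substrate=7 bound=2 product=4
t=11: arr=0 -> substrate=7 bound=2 product=4
t=12: arr=0 -> substrate=6 bound=2 product=5
t=13: arr=2 -> substrate=8 bound=2 product=5

Answer: 5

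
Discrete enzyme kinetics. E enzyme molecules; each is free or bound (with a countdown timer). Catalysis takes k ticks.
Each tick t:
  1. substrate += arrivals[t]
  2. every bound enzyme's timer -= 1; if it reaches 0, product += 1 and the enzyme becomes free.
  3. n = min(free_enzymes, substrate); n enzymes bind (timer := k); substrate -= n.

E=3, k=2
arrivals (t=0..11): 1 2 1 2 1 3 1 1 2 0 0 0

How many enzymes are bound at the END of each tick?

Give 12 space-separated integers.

Answer: 1 3 3 3 3 3 3 3 3 2 1 0

Derivation:
t=0: arr=1 -> substrate=0 bound=1 product=0
t=1: arr=2 -> substrate=0 bound=3 product=0
t=2: arr=1 -> substrate=0 bound=3 product=1
t=3: arr=2 -> substrate=0 bound=3 product=3
t=4: arr=1 -> substrate=0 bound=3 product=4
t=5: arr=3 -> substrate=1 bound=3 product=6
t=6: arr=1 -> substrate=1 bound=3 product=7
t=7: arr=1 -> substrate=0 bound=3 product=9
t=8: arr=2 -> substrate=1 bound=3 product=10
t=9: arr=0 -> substrate=0 bound=2 product=12
t=10: arr=0 -> substrate=0 bound=1 product=13
t=11: arr=0 -> substrate=0 bound=0 product=14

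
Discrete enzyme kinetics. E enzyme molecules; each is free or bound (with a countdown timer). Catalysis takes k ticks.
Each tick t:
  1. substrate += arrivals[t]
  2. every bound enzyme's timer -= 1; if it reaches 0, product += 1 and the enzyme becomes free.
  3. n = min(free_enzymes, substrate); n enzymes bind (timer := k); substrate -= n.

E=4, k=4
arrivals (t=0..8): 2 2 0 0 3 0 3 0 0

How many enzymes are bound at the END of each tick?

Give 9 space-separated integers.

t=0: arr=2 -> substrate=0 bound=2 product=0
t=1: arr=2 -> substrate=0 bound=4 product=0
t=2: arr=0 -> substrate=0 bound=4 product=0
t=3: arr=0 -> substrate=0 bound=4 product=0
t=4: arr=3 -> substrate=1 bound=4 product=2
t=5: arr=0 -> substrate=0 bound=3 product=4
t=6: arr=3 -> substrate=2 bound=4 product=4
t=7: arr=0 -> substrate=2 bound=4 product=4
t=8: arr=0 -> substrate=0 bound=4 product=6

Answer: 2 4 4 4 4 3 4 4 4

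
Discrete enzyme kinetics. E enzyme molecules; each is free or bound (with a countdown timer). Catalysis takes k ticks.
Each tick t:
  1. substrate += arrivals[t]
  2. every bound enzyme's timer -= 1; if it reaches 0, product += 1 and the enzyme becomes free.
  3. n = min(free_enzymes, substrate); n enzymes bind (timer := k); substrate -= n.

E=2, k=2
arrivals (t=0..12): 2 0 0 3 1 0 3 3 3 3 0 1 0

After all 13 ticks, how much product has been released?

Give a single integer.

t=0: arr=2 -> substrate=0 bound=2 product=0
t=1: arr=0 -> substrate=0 bound=2 product=0
t=2: arr=0 -> substrate=0 bound=0 product=2
t=3: arr=3 -> substrate=1 bound=2 product=2
t=4: arr=1 -> substrate=2 bound=2 product=2
t=5: arr=0 -> substrate=0 bound=2 product=4
t=6: arr=3 -> substrate=3 bound=2 product=4
t=7: arr=3 -> substrate=4 bound=2 product=6
t=8: arr=3 -> substrate=7 bound=2 product=6
t=9: arr=3 -> substrate=8 bound=2 product=8
t=10: arr=0 -> substrate=8 bound=2 product=8
t=11: arr=1 -> substrate=7 bound=2 product=10
t=12: arr=0 -> substrate=7 bound=2 product=10

Answer: 10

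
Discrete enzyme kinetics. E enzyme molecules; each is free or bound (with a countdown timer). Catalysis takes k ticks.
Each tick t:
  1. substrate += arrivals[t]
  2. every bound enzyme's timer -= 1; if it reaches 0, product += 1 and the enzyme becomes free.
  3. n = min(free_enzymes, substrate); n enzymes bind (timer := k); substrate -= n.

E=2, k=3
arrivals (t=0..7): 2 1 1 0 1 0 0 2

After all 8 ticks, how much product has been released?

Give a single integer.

t=0: arr=2 -> substrate=0 bound=2 product=0
t=1: arr=1 -> substrate=1 bound=2 product=0
t=2: arr=1 -> substrate=2 bound=2 product=0
t=3: arr=0 -> substrate=0 bound=2 product=2
t=4: arr=1 -> substrate=1 bound=2 product=2
t=5: arr=0 -> substrate=1 bound=2 product=2
t=6: arr=0 -> substrate=0 bound=1 product=4
t=7: arr=2 -> substrate=1 bound=2 product=4

Answer: 4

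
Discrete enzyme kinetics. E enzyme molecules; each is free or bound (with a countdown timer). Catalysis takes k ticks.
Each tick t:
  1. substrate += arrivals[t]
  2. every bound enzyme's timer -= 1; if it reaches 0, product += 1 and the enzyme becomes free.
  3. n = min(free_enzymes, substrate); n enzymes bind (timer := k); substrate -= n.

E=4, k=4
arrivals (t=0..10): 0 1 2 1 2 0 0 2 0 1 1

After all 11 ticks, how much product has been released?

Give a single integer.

t=0: arr=0 -> substrate=0 bound=0 product=0
t=1: arr=1 -> substrate=0 bound=1 product=0
t=2: arr=2 -> substrate=0 bound=3 product=0
t=3: arr=1 -> substrate=0 bound=4 product=0
t=4: arr=2 -> substrate=2 bound=4 product=0
t=5: arr=0 -> substrate=1 bound=4 product=1
t=6: arr=0 -> substrate=0 bound=3 product=3
t=7: arr=2 -> substrate=0 bound=4 product=4
t=8: arr=0 -> substrate=0 bound=4 product=4
t=9: arr=1 -> substrate=0 bound=4 product=5
t=10: arr=1 -> substrate=0 bound=4 product=6

Answer: 6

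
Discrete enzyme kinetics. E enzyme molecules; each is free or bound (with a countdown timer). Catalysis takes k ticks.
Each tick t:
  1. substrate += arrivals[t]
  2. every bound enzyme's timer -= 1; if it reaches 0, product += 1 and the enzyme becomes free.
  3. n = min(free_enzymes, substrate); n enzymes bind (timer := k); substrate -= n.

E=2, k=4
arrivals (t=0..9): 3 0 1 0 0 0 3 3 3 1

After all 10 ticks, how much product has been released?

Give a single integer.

t=0: arr=3 -> substrate=1 bound=2 product=0
t=1: arr=0 -> substrate=1 bound=2 product=0
t=2: arr=1 -> substrate=2 bound=2 product=0
t=3: arr=0 -> substrate=2 bound=2 product=0
t=4: arr=0 -> substrate=0 bound=2 product=2
t=5: arr=0 -> substrate=0 bound=2 product=2
t=6: arr=3 -> substrate=3 bound=2 product=2
t=7: arr=3 -> substrate=6 bound=2 product=2
t=8: arr=3 -> substrate=7 bound=2 product=4
t=9: arr=1 -> substrate=8 bound=2 product=4

Answer: 4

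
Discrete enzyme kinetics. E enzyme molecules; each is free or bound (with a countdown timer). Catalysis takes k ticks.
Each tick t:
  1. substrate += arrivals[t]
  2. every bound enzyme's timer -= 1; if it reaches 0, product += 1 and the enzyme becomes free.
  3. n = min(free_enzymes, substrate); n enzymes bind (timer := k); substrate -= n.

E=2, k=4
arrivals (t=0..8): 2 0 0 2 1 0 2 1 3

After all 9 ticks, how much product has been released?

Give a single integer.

t=0: arr=2 -> substrate=0 bound=2 product=0
t=1: arr=0 -> substrate=0 bound=2 product=0
t=2: arr=0 -> substrate=0 bound=2 product=0
t=3: arr=2 -> substrate=2 bound=2 product=0
t=4: arr=1 -> substrate=1 bound=2 product=2
t=5: arr=0 -> substrate=1 bound=2 product=2
t=6: arr=2 -> substrate=3 bound=2 product=2
t=7: arr=1 -> substrate=4 bound=2 product=2
t=8: arr=3 -> substrate=5 bound=2 product=4

Answer: 4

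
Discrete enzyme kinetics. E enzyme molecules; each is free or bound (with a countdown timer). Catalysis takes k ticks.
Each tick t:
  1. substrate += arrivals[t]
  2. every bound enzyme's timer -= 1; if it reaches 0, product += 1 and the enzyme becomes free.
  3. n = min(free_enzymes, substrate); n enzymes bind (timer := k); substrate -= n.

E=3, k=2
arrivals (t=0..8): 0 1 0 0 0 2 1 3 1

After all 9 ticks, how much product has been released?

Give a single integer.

t=0: arr=0 -> substrate=0 bound=0 product=0
t=1: arr=1 -> substrate=0 bound=1 product=0
t=2: arr=0 -> substrate=0 bound=1 product=0
t=3: arr=0 -> substrate=0 bound=0 product=1
t=4: arr=0 -> substrate=0 bound=0 product=1
t=5: arr=2 -> substrate=0 bound=2 product=1
t=6: arr=1 -> substrate=0 bound=3 product=1
t=7: arr=3 -> substrate=1 bound=3 product=3
t=8: arr=1 -> substrate=1 bound=3 product=4

Answer: 4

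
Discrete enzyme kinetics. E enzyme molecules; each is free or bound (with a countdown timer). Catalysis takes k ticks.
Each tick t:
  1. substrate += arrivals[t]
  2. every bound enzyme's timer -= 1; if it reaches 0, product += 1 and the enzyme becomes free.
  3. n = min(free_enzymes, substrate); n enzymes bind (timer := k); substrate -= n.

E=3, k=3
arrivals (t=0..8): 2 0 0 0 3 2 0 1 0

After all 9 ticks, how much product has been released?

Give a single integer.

t=0: arr=2 -> substrate=0 bound=2 product=0
t=1: arr=0 -> substrate=0 bound=2 product=0
t=2: arr=0 -> substrate=0 bound=2 product=0
t=3: arr=0 -> substrate=0 bound=0 product=2
t=4: arr=3 -> substrate=0 bound=3 product=2
t=5: arr=2 -> substrate=2 bound=3 product=2
t=6: arr=0 -> substrate=2 bound=3 product=2
t=7: arr=1 -> substrate=0 bound=3 product=5
t=8: arr=0 -> substrate=0 bound=3 product=5

Answer: 5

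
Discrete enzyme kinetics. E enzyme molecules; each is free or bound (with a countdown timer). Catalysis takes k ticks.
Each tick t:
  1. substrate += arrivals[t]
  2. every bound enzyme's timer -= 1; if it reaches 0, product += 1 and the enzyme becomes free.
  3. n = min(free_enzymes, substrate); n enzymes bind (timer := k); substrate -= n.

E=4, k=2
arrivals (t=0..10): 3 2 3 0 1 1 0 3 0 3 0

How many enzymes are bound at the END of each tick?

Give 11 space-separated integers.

t=0: arr=3 -> substrate=0 bound=3 product=0
t=1: arr=2 -> substrate=1 bound=4 product=0
t=2: arr=3 -> substrate=1 bound=4 product=3
t=3: arr=0 -> substrate=0 bound=4 product=4
t=4: arr=1 -> substrate=0 bound=2 product=7
t=5: arr=1 -> substrate=0 bound=2 product=8
t=6: arr=0 -> substrate=0 bound=1 product=9
t=7: arr=3 -> substrate=0 bound=3 product=10
t=8: arr=0 -> substrate=0 bound=3 product=10
t=9: arr=3 -> substrate=0 bound=3 product=13
t=10: arr=0 -> substrate=0 bound=3 product=13

Answer: 3 4 4 4 2 2 1 3 3 3 3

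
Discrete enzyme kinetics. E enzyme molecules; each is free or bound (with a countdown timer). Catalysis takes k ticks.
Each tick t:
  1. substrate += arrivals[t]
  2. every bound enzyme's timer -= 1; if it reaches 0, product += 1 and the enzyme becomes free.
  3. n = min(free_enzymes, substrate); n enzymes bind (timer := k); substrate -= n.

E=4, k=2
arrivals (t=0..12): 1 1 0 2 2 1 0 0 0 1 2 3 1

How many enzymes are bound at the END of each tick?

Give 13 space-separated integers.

Answer: 1 2 1 2 4 3 1 0 0 1 3 4 4

Derivation:
t=0: arr=1 -> substrate=0 bound=1 product=0
t=1: arr=1 -> substrate=0 bound=2 product=0
t=2: arr=0 -> substrate=0 bound=1 product=1
t=3: arr=2 -> substrate=0 bound=2 product=2
t=4: arr=2 -> substrate=0 bound=4 product=2
t=5: arr=1 -> substrate=0 bound=3 product=4
t=6: arr=0 -> substrate=0 bound=1 product=6
t=7: arr=0 -> substrate=0 bound=0 product=7
t=8: arr=0 -> substrate=0 bound=0 product=7
t=9: arr=1 -> substrate=0 bound=1 product=7
t=10: arr=2 -> substrate=0 bound=3 product=7
t=11: arr=3 -> substrate=1 bound=4 product=8
t=12: arr=1 -> substrate=0 bound=4 product=10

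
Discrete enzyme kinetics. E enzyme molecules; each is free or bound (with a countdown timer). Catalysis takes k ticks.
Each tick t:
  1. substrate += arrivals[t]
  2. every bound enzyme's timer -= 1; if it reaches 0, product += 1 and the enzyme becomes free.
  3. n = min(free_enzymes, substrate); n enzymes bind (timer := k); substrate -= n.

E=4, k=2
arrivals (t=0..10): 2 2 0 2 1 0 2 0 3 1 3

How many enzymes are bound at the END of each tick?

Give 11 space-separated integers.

t=0: arr=2 -> substrate=0 bound=2 product=0
t=1: arr=2 -> substrate=0 bound=4 product=0
t=2: arr=0 -> substrate=0 bound=2 product=2
t=3: arr=2 -> substrate=0 bound=2 product=4
t=4: arr=1 -> substrate=0 bound=3 product=4
t=5: arr=0 -> substrate=0 bound=1 product=6
t=6: arr=2 -> substrate=0 bound=2 product=7
t=7: arr=0 -> substrate=0 bound=2 product=7
t=8: arr=3 -> substrate=0 bound=3 product=9
t=9: arr=1 -> substrate=0 bound=4 product=9
t=10: arr=3 -> substrate=0 bound=4 product=12

Answer: 2 4 2 2 3 1 2 2 3 4 4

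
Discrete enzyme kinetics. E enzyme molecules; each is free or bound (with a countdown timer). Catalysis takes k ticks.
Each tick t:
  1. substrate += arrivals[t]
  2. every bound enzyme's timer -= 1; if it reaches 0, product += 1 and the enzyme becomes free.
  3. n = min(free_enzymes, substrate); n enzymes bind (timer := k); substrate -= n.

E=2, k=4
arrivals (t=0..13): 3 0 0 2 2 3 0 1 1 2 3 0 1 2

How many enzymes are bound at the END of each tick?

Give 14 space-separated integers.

Answer: 2 2 2 2 2 2 2 2 2 2 2 2 2 2

Derivation:
t=0: arr=3 -> substrate=1 bound=2 product=0
t=1: arr=0 -> substrate=1 bound=2 product=0
t=2: arr=0 -> substrate=1 bound=2 product=0
t=3: arr=2 -> substrate=3 bound=2 product=0
t=4: arr=2 -> substrate=3 bound=2 product=2
t=5: arr=3 -> substrate=6 bound=2 product=2
t=6: arr=0 -> substrate=6 bound=2 product=2
t=7: arr=1 -> substrate=7 bound=2 product=2
t=8: arr=1 -> substrate=6 bound=2 product=4
t=9: arr=2 -> substrate=8 bound=2 product=4
t=10: arr=3 -> substrate=11 bound=2 product=4
t=11: arr=0 -> substrate=11 bound=2 product=4
t=12: arr=1 -> substrate=10 bound=2 product=6
t=13: arr=2 -> substrate=12 bound=2 product=6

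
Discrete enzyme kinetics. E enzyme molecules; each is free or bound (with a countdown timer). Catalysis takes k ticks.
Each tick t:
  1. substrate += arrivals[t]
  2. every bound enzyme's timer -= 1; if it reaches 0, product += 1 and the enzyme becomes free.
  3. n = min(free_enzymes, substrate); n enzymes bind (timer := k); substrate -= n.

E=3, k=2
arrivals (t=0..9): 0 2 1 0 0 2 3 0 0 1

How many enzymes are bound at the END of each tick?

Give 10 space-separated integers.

Answer: 0 2 3 1 0 2 3 3 2 1

Derivation:
t=0: arr=0 -> substrate=0 bound=0 product=0
t=1: arr=2 -> substrate=0 bound=2 product=0
t=2: arr=1 -> substrate=0 bound=3 product=0
t=3: arr=0 -> substrate=0 bound=1 product=2
t=4: arr=0 -> substrate=0 bound=0 product=3
t=5: arr=2 -> substrate=0 bound=2 product=3
t=6: arr=3 -> substrate=2 bound=3 product=3
t=7: arr=0 -> substrate=0 bound=3 product=5
t=8: arr=0 -> substrate=0 bound=2 product=6
t=9: arr=1 -> substrate=0 bound=1 product=8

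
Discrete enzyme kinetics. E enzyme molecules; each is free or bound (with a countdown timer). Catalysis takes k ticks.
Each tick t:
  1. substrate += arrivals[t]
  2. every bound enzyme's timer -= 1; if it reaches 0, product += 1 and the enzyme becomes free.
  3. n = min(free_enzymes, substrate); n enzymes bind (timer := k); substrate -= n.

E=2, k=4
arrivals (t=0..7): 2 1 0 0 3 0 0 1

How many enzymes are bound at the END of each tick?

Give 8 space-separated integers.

Answer: 2 2 2 2 2 2 2 2

Derivation:
t=0: arr=2 -> substrate=0 bound=2 product=0
t=1: arr=1 -> substrate=1 bound=2 product=0
t=2: arr=0 -> substrate=1 bound=2 product=0
t=3: arr=0 -> substrate=1 bound=2 product=0
t=4: arr=3 -> substrate=2 bound=2 product=2
t=5: arr=0 -> substrate=2 bound=2 product=2
t=6: arr=0 -> substrate=2 bound=2 product=2
t=7: arr=1 -> substrate=3 bound=2 product=2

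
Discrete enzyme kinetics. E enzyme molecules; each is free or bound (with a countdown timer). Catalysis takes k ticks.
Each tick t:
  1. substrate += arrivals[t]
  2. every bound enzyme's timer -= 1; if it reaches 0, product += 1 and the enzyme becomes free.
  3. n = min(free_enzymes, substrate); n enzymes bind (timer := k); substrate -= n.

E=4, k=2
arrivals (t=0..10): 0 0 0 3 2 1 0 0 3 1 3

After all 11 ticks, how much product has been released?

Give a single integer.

t=0: arr=0 -> substrate=0 bound=0 product=0
t=1: arr=0 -> substrate=0 bound=0 product=0
t=2: arr=0 -> substrate=0 bound=0 product=0
t=3: arr=3 -> substrate=0 bound=3 product=0
t=4: arr=2 -> substrate=1 bound=4 product=0
t=5: arr=1 -> substrate=0 bound=3 product=3
t=6: arr=0 -> substrate=0 bound=2 product=4
t=7: arr=0 -> substrate=0 bound=0 product=6
t=8: arr=3 -> substrate=0 bound=3 product=6
t=9: arr=1 -> substrate=0 bound=4 product=6
t=10: arr=3 -> substrate=0 bound=4 product=9

Answer: 9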